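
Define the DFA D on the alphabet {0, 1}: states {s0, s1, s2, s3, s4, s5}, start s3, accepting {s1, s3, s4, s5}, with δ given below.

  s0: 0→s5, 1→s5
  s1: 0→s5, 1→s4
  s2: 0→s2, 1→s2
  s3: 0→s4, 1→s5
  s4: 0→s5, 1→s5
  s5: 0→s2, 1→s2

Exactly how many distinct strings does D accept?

5

The useful subgraph on states {s3, s4, s5} is acyclic, so L(D) is finite; the longest accepting path visits 3 useful states, giving maximum string length 2.
Counting accepting paths from s3 by length: 1 of length 0, 2 of length 1, 2 of length 2. Total 5.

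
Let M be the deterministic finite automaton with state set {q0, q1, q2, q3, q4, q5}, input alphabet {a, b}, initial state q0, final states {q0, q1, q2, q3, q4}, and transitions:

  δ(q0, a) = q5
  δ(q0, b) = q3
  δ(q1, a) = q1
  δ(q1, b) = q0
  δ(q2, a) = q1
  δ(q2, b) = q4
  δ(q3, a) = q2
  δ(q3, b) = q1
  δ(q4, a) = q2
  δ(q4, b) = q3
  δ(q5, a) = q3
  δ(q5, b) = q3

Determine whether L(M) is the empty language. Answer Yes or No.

The empty string ε is accepted: the run q0 ends in the accepting state q0.
Since at least one string is accepted, L(M) is not empty.

No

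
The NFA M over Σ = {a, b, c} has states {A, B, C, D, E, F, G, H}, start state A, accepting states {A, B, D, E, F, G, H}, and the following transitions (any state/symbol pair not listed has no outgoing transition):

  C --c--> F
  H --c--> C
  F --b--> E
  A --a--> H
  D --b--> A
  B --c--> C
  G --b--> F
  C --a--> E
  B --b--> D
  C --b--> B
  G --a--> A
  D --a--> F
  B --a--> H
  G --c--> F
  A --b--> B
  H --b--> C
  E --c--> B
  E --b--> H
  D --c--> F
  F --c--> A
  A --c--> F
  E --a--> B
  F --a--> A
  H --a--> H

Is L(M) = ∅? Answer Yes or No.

No

The empty string ε is accepted: the run A ends in the accepting state A.
Since at least one string is accepted, L(M) is not empty.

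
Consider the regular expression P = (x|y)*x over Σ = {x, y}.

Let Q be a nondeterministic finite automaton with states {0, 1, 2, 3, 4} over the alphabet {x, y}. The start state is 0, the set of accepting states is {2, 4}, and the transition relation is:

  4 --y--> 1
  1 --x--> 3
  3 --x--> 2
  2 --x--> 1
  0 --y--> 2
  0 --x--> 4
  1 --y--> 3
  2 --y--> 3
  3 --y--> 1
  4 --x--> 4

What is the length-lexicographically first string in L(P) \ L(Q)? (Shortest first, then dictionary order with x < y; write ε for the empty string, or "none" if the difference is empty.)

yx

The string yx is accepted by P but not by Q.
No shorter string lies in the difference, and yx is the lexicographically first length-2 string in L(P) \ L(Q).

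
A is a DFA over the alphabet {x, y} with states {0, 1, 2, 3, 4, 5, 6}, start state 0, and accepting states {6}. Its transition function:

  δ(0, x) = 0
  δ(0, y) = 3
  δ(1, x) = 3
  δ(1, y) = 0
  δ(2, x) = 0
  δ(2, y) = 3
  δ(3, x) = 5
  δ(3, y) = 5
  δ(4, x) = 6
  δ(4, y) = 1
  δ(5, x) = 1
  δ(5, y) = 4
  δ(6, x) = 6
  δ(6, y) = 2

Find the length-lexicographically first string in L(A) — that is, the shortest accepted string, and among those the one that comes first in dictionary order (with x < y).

A breadth-first search from 0 reaches an accepting state first via the path 0 → 3 → 5 → 4 → 6 on input yxyx.
No string of length < 4 is accepted (BFS exhausts all shorter strings without reaching an accepting state), and yxyx is the lexicographically least accepting string of length 4.

yxyx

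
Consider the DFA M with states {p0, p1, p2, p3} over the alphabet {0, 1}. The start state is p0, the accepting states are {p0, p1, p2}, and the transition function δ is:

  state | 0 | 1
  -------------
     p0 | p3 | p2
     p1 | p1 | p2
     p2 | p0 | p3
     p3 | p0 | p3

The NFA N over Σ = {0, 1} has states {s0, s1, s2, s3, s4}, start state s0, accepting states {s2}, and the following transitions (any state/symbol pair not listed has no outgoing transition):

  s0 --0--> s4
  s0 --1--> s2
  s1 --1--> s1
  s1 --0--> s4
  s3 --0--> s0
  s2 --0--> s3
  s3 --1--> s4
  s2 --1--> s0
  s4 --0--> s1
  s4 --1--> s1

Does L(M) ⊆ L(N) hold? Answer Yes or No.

No

The empty string ε is in L(M) but not in L(N).
So L(M) ⊄ L(N).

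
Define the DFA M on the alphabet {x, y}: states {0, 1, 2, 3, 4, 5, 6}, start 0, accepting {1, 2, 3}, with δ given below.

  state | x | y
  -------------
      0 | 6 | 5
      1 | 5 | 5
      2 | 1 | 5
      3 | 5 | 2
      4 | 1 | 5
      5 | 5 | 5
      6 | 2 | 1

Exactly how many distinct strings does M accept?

3

The useful subgraph on states {0, 1, 2, 6} is acyclic, so L(M) is finite; the longest accepting path visits 4 useful states, giving maximum string length 3.
Counting accepting paths from 0 by length: 2 of length 2, 1 of length 3. Total 3.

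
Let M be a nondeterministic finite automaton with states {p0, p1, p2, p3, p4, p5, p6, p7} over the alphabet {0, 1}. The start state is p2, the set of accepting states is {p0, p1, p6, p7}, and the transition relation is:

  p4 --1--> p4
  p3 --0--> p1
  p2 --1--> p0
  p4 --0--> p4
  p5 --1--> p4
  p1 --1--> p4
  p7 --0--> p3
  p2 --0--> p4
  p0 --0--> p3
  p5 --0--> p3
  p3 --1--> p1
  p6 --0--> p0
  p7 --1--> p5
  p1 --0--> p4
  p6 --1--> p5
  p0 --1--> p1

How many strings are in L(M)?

4

The useful subgraph on states {p0, p1, p2, p3} is acyclic, so L(M) is finite; the longest accepting path visits 4 useful states, giving maximum string length 3.
Counting accepting paths from p2 by length: 1 of length 1, 1 of length 2, 2 of length 3. Total 4.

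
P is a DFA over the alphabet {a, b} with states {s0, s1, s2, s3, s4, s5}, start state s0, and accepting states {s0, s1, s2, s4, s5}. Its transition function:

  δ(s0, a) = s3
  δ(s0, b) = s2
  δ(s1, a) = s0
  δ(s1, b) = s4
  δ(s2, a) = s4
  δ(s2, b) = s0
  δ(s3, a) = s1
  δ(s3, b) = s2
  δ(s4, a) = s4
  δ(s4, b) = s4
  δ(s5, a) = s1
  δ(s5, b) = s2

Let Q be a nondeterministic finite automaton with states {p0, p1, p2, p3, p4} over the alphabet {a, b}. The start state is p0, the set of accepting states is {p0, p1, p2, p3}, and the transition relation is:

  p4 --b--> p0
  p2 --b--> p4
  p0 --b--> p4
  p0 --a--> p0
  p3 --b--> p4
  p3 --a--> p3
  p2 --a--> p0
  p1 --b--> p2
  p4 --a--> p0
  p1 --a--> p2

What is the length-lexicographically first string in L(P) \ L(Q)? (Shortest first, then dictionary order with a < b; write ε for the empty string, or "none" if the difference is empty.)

The string b is accepted by P but not by Q.
No shorter string lies in the difference, and b is the lexicographically first length-1 string in L(P) \ L(Q).

b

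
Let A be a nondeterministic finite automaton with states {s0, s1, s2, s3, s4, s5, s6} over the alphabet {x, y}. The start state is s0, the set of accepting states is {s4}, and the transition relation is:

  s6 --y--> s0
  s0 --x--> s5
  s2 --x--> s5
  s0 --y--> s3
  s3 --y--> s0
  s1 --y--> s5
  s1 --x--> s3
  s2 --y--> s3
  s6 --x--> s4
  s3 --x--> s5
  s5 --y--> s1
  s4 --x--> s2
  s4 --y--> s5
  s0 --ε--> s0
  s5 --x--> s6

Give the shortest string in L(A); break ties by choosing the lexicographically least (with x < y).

A breadth-first search from s0 reaches an accepting state first via the path s0 → s5 → s6 → s4 on input xxx.
No string of length < 3 is accepted (BFS exhausts all shorter strings without reaching an accepting state), and xxx is the lexicographically least accepting string of length 3.

xxx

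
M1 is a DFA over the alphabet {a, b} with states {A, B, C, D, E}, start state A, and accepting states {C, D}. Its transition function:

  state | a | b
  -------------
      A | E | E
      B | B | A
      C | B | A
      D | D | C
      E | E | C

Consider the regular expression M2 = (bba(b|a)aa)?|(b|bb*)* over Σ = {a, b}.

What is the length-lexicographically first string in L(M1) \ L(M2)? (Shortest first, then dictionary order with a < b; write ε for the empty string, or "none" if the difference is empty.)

ab

The string ab is accepted by M1 but not by M2.
No shorter string lies in the difference, and ab is the lexicographically first length-2 string in L(M1) \ L(M2).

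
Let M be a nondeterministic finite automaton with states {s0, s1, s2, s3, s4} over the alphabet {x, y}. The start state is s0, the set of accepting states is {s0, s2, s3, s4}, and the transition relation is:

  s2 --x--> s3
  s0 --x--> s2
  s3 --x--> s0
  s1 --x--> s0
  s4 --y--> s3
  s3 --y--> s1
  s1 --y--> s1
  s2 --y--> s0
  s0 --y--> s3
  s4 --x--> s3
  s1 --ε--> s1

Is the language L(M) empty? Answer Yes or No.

The empty string ε is accepted: the run s0 ends in the accepting state s0.
Since at least one string is accepted, L(M) is not empty.

No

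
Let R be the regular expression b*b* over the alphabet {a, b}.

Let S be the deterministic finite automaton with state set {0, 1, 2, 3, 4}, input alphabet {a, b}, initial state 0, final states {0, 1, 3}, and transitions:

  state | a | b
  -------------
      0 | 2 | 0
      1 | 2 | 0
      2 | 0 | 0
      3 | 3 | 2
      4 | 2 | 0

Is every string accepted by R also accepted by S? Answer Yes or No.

Converting the expression R to a DFA (subset construction, then merging equivalent states) gives the minimal DFA with states {r0, r1}, start state r0, accepting states {r0} and transitions r0: a→r1, b→r0; r1: a→r1, b→r1.
Exploring the product automaton R × S from the start pair (r0, 0), following both machines on each input symbol, reaches 3 state pairs: (r0, 0), (r1, 2), (r1, 0).
R accepts in {r0} and S accepts in {0, 1, 3}. The reachable pairs whose R-component is accepting are (r0, 0); in each of them the S-component is accepting too, so the product for L(R) \ L(S) (R-component accepting, S-component rejecting) has no reachable accepting pair and the difference is empty.
Hence every string in L(R) is also in L(S).

Yes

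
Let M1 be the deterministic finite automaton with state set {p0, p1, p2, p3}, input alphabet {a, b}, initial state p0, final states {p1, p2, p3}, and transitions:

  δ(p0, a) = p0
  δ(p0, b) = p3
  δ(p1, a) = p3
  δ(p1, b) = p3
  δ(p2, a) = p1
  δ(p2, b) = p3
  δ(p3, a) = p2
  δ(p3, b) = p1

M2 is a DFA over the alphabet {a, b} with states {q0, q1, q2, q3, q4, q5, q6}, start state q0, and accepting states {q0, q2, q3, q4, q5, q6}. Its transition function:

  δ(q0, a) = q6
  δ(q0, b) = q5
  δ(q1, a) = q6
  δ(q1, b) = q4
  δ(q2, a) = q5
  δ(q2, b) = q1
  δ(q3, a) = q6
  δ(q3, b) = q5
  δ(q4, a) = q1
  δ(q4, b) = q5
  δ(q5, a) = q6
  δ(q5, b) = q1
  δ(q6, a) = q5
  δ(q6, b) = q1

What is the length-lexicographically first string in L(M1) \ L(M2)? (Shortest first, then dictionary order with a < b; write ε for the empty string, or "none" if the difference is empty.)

ab

The string ab is accepted by M1 but not by M2.
No shorter string lies in the difference, and ab is the lexicographically first length-2 string in L(M1) \ L(M2).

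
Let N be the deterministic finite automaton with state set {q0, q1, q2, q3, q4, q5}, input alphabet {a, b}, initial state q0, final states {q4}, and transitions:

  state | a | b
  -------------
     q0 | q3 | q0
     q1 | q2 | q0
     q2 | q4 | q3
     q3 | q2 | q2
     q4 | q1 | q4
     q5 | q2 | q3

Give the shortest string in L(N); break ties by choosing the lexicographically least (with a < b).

aaa

A breadth-first search from q0 reaches an accepting state first via the path q0 → q3 → q2 → q4 on input aaa.
No string of length < 3 is accepted (BFS exhausts all shorter strings without reaching an accepting state), and aaa is the lexicographically least accepting string of length 3.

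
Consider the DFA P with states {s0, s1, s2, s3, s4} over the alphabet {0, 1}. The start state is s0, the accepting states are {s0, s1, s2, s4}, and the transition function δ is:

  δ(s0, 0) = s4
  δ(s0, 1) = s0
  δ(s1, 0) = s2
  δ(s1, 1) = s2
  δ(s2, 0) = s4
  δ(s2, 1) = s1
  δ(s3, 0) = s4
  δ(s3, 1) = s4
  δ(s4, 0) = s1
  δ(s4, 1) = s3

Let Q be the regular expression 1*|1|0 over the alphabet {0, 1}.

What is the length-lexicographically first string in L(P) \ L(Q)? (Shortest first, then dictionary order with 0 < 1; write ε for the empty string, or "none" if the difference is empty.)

The string 00 is accepted by P but not by Q.
No shorter string lies in the difference, and 00 is the lexicographically first length-2 string in L(P) \ L(Q).

00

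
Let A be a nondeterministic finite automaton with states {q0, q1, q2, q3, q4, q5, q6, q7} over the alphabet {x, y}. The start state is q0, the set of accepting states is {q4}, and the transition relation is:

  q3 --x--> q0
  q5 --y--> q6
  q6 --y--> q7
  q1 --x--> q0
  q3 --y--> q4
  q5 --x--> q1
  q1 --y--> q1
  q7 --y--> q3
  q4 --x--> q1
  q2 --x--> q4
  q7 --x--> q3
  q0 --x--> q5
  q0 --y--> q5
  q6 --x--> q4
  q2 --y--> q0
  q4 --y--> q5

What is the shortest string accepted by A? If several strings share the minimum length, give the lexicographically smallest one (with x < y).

A breadth-first search from q0 reaches an accepting state first via the path q0 → q5 → q6 → q4 on input xyx.
No string of length < 3 is accepted (BFS exhausts all shorter strings without reaching an accepting state), and xyx is the lexicographically least accepting string of length 3.

xyx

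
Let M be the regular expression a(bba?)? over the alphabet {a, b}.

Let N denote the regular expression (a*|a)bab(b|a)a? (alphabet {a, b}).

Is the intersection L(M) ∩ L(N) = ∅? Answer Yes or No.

Yes

Converting the expression M to a DFA (subset construction, then merging equivalent states) gives the minimal DFA with states {m0, m1, m2, m3, m4, m5}, start state m0, accepting states {m1, m4, m5} and transitions m0: a→m1, b→m2; m1: a→m2, b→m3; m2: a→m2, b→m2; m3: a→m2, b→m4; m4: a→m5, b→m2; m5: a→m2, b→m2.
Converting the expression N to a DFA (subset construction, then merging equivalent states) gives the minimal DFA with states {n0, n1, n2, n3, n4, n5, n6}, start state n0, accepting states {n5, n6} and transitions n0: a→n0, b→n1; n1: a→n2, b→n3; n2: a→n3, b→n4; n3: a→n3, b→n3; n4: a→n5, b→n5; n5: a→n6, b→n3; n6: a→n3, b→n3.
Exploring the product automaton M × N from the start pair (m0, n0), following both machines on each input symbol, reaches 12 state pairs: (m0, n0), (m1, n0), (m2, n1), (m2, n0), (m3, n1), (m2, n2), (m2, n3), (m4, n3), (m2, n4), (m5, n3), (m2, n5), (m2, n6).
M accepts in {m1, m4, m5} and N accepts in {n5, n6}; no reachable pair has both components accepting, so no string drives both machines to acceptance simultaneously and L(M) ∩ L(N) = ∅.
So no string is accepted by both, and the intersection is empty.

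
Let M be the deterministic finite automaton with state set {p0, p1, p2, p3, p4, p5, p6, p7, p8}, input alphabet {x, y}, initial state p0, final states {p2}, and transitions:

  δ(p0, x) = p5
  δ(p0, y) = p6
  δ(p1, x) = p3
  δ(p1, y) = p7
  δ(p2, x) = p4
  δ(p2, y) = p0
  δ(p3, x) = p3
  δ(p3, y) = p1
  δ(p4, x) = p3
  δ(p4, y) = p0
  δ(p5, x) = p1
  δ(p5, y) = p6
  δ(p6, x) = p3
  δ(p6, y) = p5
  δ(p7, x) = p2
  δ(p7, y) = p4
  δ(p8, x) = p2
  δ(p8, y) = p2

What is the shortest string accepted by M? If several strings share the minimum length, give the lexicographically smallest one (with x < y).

A breadth-first search from p0 reaches an accepting state first via the path p0 → p5 → p1 → p7 → p2 on input xxyx.
No string of length < 4 is accepted (BFS exhausts all shorter strings without reaching an accepting state), and xxyx is the lexicographically least accepting string of length 4.

xxyx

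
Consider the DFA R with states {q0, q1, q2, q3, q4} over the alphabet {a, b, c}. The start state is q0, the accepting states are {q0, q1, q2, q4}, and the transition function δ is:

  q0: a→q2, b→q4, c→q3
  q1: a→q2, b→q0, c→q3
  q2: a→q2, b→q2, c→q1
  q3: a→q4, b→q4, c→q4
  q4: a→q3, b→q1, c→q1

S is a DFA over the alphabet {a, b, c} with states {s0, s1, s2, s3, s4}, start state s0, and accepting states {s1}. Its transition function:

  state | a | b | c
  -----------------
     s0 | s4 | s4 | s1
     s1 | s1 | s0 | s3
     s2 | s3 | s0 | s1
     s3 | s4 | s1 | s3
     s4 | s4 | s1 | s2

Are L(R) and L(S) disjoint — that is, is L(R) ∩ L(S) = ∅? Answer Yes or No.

No

The string ab is accepted by both R and S.
Hence L(R) ∩ L(S) ≠ ∅.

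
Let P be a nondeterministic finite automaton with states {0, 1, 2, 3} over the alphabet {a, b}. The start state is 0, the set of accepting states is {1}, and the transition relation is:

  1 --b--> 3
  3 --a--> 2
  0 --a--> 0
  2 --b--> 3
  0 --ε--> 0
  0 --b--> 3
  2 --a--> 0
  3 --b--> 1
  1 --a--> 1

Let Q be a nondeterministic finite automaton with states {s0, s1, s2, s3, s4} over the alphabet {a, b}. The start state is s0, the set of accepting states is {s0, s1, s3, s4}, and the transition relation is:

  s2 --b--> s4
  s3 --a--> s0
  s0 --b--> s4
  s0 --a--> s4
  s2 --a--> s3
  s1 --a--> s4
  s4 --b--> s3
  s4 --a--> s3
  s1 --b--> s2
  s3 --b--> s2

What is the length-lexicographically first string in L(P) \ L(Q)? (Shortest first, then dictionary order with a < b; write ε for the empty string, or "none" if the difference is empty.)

abb

The string abb is accepted by P but not by Q.
No shorter string lies in the difference, and abb is the lexicographically first length-3 string in L(P) \ L(Q).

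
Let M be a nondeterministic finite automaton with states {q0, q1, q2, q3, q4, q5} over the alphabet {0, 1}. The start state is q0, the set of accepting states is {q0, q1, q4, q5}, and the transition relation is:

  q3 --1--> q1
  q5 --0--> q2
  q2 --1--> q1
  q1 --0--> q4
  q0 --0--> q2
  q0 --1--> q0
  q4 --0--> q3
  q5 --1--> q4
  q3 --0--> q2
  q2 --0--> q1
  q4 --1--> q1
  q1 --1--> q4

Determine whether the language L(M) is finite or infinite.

State q0 is reachable from the start and can reach an accepting state, and it lies on the cycle q0 → q0.
Traversing that cycle any number of times yields accepted strings of unbounded length, so the language is infinite.

infinite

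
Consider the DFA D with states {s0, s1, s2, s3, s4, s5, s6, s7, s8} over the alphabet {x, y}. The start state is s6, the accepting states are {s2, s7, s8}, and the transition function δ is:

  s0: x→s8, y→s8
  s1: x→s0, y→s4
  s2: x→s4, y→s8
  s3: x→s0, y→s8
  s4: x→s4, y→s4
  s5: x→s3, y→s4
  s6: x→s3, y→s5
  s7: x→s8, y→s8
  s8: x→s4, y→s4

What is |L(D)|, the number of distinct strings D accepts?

6

The useful subgraph on states {s0, s3, s5, s6, s8} is acyclic, so L(D) is finite; the longest accepting path visits 5 useful states, giving maximum string length 4.
Counting accepting paths from s6 by length: 1 of length 2, 3 of length 3, 2 of length 4. Total 6.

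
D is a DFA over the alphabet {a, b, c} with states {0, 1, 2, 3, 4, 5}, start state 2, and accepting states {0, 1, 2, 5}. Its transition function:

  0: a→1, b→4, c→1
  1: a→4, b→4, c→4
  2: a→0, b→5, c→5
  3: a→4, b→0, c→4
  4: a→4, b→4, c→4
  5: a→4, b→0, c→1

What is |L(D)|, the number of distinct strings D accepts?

14

The useful subgraph on states {0, 1, 2, 5} is acyclic, so L(D) is finite; the longest accepting path visits 4 useful states, giving maximum string length 3.
Counting accepting paths from 2 by length: 1 of length 0, 3 of length 1, 6 of length 2, 4 of length 3. Total 14.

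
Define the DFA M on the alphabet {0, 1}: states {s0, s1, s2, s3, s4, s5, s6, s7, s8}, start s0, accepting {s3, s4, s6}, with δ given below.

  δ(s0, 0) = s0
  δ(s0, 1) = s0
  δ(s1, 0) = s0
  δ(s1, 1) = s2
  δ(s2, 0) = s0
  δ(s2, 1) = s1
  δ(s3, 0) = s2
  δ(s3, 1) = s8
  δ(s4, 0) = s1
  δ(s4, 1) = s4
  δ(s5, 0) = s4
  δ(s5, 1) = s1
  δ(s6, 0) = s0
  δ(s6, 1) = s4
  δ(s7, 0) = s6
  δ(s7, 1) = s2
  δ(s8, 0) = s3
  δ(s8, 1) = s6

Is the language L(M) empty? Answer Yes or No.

Yes

The states reachable from the start state are {s0}.
None of the accepting states {s3, s4, s6} is reachable, so no string is accepted and L(M) = ∅.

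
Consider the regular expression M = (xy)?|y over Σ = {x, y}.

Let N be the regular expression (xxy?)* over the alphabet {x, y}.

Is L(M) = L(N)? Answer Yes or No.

No

The string y is accepted by M but rejected by N.
So L(M) ≠ L(N).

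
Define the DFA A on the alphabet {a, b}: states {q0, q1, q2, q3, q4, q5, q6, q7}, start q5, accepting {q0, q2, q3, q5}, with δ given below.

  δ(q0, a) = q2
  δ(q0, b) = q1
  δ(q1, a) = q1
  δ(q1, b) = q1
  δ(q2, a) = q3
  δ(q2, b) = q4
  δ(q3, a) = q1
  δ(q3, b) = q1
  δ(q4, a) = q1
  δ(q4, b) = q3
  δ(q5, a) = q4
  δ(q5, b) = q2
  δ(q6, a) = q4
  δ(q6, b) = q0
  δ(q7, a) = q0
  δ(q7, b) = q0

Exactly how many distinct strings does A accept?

The useful subgraph on states {q2, q3, q4, q5} is acyclic, so L(A) is finite; the longest accepting path visits 4 useful states, giving maximum string length 3.
Counting accepting paths from q5 by length: 1 of length 0, 1 of length 1, 2 of length 2, 1 of length 3. Total 5.

5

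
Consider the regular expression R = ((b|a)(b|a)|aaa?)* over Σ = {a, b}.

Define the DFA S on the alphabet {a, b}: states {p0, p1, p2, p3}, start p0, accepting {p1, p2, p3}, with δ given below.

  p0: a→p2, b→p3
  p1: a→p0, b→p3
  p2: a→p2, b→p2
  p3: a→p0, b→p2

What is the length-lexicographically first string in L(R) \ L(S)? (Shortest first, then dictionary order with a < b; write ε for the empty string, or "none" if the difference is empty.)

The empty string ε is accepted by R but not by S.
Since ε is the unique shortest string, it is the required witness.

ε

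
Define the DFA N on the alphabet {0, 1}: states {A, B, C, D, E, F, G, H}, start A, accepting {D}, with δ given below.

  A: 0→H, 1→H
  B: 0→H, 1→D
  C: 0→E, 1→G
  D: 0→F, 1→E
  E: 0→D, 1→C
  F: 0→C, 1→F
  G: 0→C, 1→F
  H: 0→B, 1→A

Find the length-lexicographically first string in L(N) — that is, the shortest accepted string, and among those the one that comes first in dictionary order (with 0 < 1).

001

A breadth-first search from A reaches an accepting state first via the path A → H → B → D on input 001.
No string of length < 3 is accepted (BFS exhausts all shorter strings without reaching an accepting state), and 001 is the lexicographically least accepting string of length 3.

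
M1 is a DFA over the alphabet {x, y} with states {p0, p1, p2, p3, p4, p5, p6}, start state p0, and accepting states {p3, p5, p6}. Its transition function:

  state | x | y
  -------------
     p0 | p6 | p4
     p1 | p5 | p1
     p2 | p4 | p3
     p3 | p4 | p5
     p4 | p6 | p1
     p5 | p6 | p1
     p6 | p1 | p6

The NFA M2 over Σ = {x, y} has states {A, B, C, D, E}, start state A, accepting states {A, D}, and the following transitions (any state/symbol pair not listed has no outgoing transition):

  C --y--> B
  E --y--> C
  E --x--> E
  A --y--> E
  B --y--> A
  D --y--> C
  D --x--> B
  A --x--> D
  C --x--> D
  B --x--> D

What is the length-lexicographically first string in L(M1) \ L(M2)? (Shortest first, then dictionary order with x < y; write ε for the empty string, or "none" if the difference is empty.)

xy

The string xy is accepted by M1 but not by M2.
No shorter string lies in the difference, and xy is the lexicographically first length-2 string in L(M1) \ L(M2).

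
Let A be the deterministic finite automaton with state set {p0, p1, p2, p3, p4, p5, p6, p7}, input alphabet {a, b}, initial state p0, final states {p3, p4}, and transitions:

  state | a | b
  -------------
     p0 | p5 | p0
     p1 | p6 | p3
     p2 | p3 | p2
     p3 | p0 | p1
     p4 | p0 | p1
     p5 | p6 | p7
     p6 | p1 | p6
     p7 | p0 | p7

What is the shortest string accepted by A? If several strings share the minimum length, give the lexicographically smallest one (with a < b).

A breadth-first search from p0 reaches an accepting state first via the path p0 → p5 → p6 → p1 → p3 on input aaab.
No string of length < 4 is accepted (BFS exhausts all shorter strings without reaching an accepting state), and aaab is the lexicographically least accepting string of length 4.

aaab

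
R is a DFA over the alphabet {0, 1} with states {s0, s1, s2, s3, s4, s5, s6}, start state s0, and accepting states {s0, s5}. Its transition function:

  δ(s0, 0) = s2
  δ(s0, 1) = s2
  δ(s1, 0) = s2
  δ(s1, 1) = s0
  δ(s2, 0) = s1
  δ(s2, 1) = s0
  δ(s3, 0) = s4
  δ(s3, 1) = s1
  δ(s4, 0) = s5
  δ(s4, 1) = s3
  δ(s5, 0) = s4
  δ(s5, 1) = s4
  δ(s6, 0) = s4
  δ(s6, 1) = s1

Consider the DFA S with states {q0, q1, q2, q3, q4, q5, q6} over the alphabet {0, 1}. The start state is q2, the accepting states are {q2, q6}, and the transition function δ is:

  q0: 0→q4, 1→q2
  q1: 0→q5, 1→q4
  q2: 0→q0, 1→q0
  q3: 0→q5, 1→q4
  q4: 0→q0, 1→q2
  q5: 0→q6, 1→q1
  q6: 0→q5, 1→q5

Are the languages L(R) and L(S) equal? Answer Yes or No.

Exploring the product automaton R × S from the start pair (s0, q2), following both machines on each input symbol, reaches 3 state pairs: (s0, q2), (s2, q0), (s1, q4).
R accepts in {s0, s5} and S accepts in {q2, q6}. In every reachable pair the two components are either both accepting — (s0, q2) — or both non-accepting, so no string is accepted by exactly one of the machines: L(R) \ L(S) and L(S) \ L(R) are both empty.
Hence every string is accepted by R iff it is accepted by S, and the two languages coincide.

Yes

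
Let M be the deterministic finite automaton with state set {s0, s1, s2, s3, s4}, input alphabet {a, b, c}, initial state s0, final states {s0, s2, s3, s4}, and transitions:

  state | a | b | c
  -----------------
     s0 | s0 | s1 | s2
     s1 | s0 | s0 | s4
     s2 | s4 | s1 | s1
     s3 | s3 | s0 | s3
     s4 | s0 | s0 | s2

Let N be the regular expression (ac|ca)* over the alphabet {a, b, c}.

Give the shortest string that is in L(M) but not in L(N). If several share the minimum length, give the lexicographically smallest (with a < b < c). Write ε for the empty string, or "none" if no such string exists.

The string a is accepted by M but not by N.
No shorter string lies in the difference, and a is the lexicographically first length-1 string in L(M) \ L(N).

a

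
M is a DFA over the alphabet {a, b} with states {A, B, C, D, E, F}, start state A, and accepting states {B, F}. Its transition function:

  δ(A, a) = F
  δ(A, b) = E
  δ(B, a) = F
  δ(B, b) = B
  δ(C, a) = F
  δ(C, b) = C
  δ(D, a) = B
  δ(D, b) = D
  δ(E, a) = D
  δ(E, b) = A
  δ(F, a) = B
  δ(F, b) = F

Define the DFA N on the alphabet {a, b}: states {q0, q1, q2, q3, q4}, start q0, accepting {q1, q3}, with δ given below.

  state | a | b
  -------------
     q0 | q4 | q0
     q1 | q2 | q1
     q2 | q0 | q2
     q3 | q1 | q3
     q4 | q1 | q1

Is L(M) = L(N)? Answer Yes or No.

The string a is accepted by M but rejected by N.
So L(M) ≠ L(N).

No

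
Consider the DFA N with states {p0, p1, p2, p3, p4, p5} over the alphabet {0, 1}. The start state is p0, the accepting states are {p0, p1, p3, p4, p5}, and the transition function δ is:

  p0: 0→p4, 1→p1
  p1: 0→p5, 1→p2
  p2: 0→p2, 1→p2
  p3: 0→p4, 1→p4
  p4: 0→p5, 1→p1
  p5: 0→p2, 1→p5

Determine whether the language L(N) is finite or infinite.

infinite

State p5 is reachable from the start and can reach an accepting state, and it lies on the cycle p5 → p5.
Traversing that cycle any number of times yields accepted strings of unbounded length, so the language is infinite.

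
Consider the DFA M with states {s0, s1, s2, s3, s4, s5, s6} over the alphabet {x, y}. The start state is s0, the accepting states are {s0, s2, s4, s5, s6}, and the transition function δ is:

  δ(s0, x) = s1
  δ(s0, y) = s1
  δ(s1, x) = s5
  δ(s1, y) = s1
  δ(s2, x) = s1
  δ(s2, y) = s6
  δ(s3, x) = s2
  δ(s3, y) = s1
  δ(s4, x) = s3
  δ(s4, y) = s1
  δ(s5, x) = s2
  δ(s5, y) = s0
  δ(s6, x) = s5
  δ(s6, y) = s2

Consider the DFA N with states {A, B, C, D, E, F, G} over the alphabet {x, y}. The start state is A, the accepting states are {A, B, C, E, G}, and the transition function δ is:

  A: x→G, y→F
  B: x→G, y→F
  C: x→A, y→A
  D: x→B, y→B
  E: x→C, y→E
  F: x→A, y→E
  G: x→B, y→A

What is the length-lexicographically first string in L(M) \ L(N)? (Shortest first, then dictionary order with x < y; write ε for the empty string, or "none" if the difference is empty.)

The string xxy is accepted by M but not by N.
No shorter string lies in the difference, and xxy is the lexicographically first length-3 string in L(M) \ L(N).

xxy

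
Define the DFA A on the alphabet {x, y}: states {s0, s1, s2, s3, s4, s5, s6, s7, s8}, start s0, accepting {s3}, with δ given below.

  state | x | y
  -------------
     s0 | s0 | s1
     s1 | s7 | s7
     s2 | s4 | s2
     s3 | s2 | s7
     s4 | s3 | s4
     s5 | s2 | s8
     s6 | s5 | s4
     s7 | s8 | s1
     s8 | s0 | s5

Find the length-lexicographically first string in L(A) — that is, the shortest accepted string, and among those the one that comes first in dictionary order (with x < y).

yxxyxxx

A breadth-first search from s0 reaches an accepting state first via the path s0 → s1 → s7 → s8 → s5 → s2 → s4 → s3 on input yxxyxxx.
No string of length < 7 is accepted (BFS exhausts all shorter strings without reaching an accepting state), and yxxyxxx is the lexicographically least accepting string of length 7.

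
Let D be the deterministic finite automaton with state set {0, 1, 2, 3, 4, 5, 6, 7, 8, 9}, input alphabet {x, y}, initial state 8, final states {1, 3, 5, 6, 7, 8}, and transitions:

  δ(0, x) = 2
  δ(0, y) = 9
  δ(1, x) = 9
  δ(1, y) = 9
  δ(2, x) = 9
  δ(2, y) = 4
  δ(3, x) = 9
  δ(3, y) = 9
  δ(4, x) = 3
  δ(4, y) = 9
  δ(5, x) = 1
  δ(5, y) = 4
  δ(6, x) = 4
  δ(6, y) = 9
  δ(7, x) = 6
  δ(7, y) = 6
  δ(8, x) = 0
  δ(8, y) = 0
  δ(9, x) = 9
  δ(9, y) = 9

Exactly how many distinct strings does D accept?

3

The useful subgraph on states {0, 2, 3, 4, 8} is acyclic, so L(D) is finite; the longest accepting path visits 5 useful states, giving maximum string length 4.
Counting accepting paths from 8 by length: 1 of length 0, 2 of length 4. Total 3.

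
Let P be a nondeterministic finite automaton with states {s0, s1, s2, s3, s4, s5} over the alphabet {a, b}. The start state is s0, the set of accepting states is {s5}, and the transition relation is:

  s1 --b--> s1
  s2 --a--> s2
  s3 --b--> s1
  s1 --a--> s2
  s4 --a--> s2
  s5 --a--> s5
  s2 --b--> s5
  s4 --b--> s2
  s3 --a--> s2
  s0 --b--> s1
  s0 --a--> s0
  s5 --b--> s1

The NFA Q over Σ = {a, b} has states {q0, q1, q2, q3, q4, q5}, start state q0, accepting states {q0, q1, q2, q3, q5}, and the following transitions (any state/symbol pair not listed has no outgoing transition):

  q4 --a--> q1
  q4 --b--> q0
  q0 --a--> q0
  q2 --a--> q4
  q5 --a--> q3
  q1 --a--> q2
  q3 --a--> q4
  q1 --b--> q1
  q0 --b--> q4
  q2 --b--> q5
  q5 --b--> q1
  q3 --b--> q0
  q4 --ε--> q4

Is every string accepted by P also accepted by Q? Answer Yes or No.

The string bbab is in L(P) but not in L(Q).
So L(P) ⊄ L(Q).

No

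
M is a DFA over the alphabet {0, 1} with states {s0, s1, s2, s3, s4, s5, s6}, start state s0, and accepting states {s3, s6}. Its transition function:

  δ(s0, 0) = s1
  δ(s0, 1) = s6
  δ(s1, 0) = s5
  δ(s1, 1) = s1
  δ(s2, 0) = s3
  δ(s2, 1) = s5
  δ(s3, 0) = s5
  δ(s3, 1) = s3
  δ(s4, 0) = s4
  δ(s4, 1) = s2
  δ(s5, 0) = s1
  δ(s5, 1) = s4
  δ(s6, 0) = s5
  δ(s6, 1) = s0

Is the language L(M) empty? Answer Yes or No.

No

The string 1 is accepted: the run s0 → s6 ends in the accepting state s6.
Since at least one string is accepted, L(M) is not empty.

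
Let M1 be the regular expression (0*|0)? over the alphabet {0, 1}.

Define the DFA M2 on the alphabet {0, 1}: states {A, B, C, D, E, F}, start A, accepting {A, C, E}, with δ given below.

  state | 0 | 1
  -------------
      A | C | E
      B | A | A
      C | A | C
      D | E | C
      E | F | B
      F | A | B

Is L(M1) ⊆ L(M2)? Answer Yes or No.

Yes

Converting the expression M1 to a DFA (subset construction, then merging equivalent states) gives the minimal DFA with states {r0, r1}, start state r0, accepting states {r0} and transitions r0: 0→r0, 1→r1; r1: 0→r1, 1→r1.
Exploring the product automaton M1 × M2 from the start pair (r0, A), following both machines on each input symbol, reaches 7 state pairs: (r0, A), (r0, C), (r1, E), (r1, C), (r1, F), (r1, B), (r1, A).
M1 accepts in {r0} and M2 accepts in {A, C, E}. The reachable pairs whose M1-component is accepting are (r0, A), (r0, C); in each of them the M2-component is accepting too, so the product for L(M1) \ L(M2) (M1-component accepting, M2-component rejecting) has no reachable accepting pair and the difference is empty.
Hence every string in L(M1) is also in L(M2).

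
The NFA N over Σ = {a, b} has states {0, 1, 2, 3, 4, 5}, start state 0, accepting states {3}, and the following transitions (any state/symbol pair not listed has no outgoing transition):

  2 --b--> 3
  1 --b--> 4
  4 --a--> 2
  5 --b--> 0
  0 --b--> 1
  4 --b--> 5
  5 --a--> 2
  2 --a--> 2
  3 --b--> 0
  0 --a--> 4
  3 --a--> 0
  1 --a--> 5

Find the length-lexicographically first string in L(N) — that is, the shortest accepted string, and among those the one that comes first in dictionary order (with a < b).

aab

A breadth-first search from 0 reaches an accepting state first via the path 0 → 4 → 2 → 3 on input aab.
No string of length < 3 is accepted (BFS exhausts all shorter strings without reaching an accepting state), and aab is the lexicographically least accepting string of length 3.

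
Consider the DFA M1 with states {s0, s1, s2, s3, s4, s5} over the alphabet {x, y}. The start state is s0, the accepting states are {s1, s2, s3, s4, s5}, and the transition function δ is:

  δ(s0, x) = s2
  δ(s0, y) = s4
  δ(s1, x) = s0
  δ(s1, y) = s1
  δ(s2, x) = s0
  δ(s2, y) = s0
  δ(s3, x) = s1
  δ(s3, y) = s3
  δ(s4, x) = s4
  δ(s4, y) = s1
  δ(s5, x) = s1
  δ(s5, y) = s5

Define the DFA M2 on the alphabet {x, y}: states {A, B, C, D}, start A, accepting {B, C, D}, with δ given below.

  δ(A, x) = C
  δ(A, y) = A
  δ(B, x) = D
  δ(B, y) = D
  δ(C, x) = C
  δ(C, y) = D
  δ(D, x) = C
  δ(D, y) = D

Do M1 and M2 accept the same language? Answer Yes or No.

No

The string y is accepted by M1 but rejected by M2.
So L(M1) ≠ L(M2).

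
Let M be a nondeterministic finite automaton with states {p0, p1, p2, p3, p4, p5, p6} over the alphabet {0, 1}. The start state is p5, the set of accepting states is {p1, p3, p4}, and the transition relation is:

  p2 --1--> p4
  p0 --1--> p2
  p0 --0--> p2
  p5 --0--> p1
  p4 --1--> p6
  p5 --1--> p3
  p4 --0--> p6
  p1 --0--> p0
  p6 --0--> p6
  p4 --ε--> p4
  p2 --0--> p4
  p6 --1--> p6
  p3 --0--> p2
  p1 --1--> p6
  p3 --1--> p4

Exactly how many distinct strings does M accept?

The useful subgraph on states {p0, p1, p2, p3, p4, p5} is acyclic, so L(M) is finite; the longest accepting path visits 5 useful states, giving maximum string length 4.
Counting accepting paths from p5 by length: 2 of length 1, 1 of length 2, 2 of length 3, 4 of length 4. Total 9.

9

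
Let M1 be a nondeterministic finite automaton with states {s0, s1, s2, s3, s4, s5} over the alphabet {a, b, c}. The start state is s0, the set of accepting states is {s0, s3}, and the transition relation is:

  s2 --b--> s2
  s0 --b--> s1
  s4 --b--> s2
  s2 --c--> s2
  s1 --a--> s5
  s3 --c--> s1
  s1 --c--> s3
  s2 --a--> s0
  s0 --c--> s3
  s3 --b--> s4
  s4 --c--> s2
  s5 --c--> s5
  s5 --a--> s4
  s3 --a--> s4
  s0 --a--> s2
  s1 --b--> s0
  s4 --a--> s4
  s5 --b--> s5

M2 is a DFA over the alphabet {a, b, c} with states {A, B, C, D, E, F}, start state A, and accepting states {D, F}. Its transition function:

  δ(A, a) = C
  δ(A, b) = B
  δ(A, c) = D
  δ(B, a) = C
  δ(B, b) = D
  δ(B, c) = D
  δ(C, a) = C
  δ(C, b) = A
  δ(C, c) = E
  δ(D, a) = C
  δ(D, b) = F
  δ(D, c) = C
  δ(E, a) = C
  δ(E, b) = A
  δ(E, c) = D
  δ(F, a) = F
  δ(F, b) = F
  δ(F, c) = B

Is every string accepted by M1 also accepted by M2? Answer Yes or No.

The empty string ε is in L(M1) but not in L(M2).
So L(M1) ⊄ L(M2).

No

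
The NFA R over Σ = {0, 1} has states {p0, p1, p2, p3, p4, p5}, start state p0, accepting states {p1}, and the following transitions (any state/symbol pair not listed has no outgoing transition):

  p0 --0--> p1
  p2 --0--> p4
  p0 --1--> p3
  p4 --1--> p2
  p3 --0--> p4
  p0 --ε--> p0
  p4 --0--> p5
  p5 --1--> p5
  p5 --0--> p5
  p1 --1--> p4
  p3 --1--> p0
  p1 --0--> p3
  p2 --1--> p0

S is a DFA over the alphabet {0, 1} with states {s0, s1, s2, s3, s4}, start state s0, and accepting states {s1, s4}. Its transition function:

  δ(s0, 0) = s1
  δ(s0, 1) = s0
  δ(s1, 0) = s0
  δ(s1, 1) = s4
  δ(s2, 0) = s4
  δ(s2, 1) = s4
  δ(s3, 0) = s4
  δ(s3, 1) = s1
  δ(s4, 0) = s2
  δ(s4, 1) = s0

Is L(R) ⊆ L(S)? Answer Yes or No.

Exploring the product automaton R × S from the start pair (p0, s0), following both machines on each input symbol, reaches 12 state pairs: (p0, s0), (p1, s1), (p3, s0), (p4, s4), (p4, s1), (p5, s2), (p2, s0), (p5, s0), (p2, s4), (p5, s4), (p5, s1), (p4, s2).
R accepts in {p1} and S accepts in {s1, s4}. The reachable pairs whose R-component is accepting are (p1, s1); in each of them the S-component is accepting too, so the product for L(R) \ L(S) (R-component accepting, S-component rejecting) has no reachable accepting pair and the difference is empty.
Hence every string in L(R) is also in L(S).

Yes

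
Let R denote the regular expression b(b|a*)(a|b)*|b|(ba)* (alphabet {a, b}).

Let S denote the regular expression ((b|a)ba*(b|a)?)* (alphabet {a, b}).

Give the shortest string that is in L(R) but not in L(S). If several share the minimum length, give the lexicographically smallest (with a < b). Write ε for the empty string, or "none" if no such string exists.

The string b is accepted by R but not by S.
No shorter string lies in the difference, and b is the lexicographically first length-1 string in L(R) \ L(S).

b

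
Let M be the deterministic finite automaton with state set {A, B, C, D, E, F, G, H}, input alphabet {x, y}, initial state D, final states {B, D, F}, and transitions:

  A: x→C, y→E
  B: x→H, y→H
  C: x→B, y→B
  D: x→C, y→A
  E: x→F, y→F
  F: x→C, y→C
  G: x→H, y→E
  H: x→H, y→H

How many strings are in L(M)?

15

The useful subgraph on states {A, B, C, D, E, F} is acyclic, so L(M) is finite; the longest accepting path visits 6 useful states, giving maximum string length 5.
Counting accepting paths from D by length: 1 of length 0, 2 of length 2, 4 of length 3, 8 of length 5. Total 15.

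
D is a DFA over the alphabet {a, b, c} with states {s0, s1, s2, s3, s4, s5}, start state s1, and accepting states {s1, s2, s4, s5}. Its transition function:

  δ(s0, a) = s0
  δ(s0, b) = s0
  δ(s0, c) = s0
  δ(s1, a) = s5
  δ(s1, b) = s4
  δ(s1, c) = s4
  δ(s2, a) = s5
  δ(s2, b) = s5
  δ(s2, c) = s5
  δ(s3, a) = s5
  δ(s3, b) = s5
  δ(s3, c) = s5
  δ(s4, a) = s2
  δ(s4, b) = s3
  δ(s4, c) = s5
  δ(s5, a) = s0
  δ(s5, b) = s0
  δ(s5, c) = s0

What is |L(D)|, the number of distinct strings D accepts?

20

The useful subgraph on states {s1, s2, s3, s4, s5} is acyclic, so L(D) is finite; the longest accepting path visits 4 useful states, giving maximum string length 3.
Counting accepting paths from s1 by length: 1 of length 0, 3 of length 1, 4 of length 2, 12 of length 3. Total 20.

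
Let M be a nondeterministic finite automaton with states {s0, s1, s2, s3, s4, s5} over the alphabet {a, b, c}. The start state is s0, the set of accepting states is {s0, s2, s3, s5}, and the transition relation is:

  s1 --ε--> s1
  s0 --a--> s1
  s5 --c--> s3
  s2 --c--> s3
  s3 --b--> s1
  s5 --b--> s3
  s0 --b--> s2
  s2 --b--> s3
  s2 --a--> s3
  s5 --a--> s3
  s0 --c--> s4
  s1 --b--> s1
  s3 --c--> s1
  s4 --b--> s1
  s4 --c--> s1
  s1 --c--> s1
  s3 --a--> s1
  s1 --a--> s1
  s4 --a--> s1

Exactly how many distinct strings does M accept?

The useful subgraph on states {s0, s2, s3} is acyclic, so L(M) is finite; the longest accepting path visits 3 useful states, giving maximum string length 2.
Counting accepting paths from s0 by length: 1 of length 0, 1 of length 1, 3 of length 2. Total 5.

5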